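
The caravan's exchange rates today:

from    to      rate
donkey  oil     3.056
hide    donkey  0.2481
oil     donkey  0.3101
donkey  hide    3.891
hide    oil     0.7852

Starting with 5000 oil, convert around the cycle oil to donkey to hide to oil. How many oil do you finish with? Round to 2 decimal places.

4737.11

5000 oil × 0.3101 = 1550.5 donkey
1550.5 donkey × 3.891 = 6032.9955 hide
6032.9955 hide × 0.7852 = 4737.1080666 oil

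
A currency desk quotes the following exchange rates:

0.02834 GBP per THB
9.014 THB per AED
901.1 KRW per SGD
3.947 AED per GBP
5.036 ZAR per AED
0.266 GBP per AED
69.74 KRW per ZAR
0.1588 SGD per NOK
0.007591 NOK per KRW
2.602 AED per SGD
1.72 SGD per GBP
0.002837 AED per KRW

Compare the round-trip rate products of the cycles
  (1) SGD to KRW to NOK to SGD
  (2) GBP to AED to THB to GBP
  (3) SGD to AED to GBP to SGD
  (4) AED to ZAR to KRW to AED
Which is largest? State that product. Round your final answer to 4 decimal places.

(1) 901.1 × 0.007591 × 0.1588 = 1.08623
(2) 3.947 × 9.014 × 0.02834 = 1.00829
(3) 2.602 × 0.266 × 1.72 = 1.19047
(4) 5.036 × 69.74 × 0.002837 = 0.99638
Highest is cycle (3) at 1.1905 (>1, arbitrage).

1.1905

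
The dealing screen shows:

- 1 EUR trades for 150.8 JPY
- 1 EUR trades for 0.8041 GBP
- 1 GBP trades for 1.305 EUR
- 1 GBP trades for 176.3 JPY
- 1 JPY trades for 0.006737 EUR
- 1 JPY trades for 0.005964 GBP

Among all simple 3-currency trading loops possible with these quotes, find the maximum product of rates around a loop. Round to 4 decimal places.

GBP→EUR→JPY→GBP: 1.305 × 150.8 × 0.005964 = 1.17368
GBP→JPY→EUR→GBP: 176.3 × 0.006737 × 0.8041 = 0.95506
Maximum is GBP→EUR→JPY→GBP at 1.1737; arbitrage exists.

1.1737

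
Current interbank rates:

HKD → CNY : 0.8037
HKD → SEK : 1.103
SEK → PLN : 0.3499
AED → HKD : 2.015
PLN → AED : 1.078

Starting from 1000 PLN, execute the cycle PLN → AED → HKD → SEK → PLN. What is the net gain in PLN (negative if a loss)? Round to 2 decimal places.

1000 PLN × 1.078 = 1078 AED
1078 AED × 2.015 = 2172.17 HKD
2172.17 HKD × 1.103 = 2395.90351 SEK
2395.90351 SEK × 0.3499 = 838.326638149 PLN
Net change: 838.326638149 − 1000 = -161.673361851 PLN

-161.67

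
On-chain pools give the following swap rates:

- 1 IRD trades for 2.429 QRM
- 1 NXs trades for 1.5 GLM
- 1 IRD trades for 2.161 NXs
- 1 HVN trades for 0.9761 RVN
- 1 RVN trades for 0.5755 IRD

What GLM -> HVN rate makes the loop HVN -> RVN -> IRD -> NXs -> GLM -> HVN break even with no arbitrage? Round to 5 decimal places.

Known legs of the cycle: 0.9761 × 0.5755 × 2.161 × 1.5 = 1.820898200325
For no arbitrage the full-cycle product must be 1, so the missing rate is 1 / 1.820898200325 ≈ 0.5491795.

0.54918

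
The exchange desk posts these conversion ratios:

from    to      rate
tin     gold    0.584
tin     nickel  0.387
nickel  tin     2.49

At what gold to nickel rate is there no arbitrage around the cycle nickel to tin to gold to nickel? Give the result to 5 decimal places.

0.68768

Known legs of the cycle: 2.49 × 0.584 = 1.45416
For no arbitrage the full-cycle product must be 1, so the missing rate is 1 / 1.45416 ≈ 0.6876822.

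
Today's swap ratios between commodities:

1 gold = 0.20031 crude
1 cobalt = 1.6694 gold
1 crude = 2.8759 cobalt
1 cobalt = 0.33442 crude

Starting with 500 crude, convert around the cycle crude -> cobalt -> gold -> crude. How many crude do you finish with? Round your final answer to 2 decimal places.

500 crude × 2.8759 = 1437.95 cobalt
1437.95 cobalt × 1.6694 = 2400.51373 gold
2400.51373 gold × 0.20031 = 480.8469052563 crude

480.85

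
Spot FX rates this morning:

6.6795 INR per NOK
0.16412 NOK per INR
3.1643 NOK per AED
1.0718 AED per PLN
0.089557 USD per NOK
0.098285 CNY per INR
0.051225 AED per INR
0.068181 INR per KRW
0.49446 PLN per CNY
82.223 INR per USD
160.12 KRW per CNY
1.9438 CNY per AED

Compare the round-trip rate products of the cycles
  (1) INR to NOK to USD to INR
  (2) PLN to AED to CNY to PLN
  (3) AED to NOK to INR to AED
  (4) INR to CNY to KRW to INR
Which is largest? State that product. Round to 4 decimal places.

1.2085

(1) 0.16412 × 0.089557 × 82.223 = 1.20852
(2) 1.0718 × 1.9438 × 0.49446 = 1.03014
(3) 3.1643 × 6.6795 × 0.051225 = 1.08269
(4) 0.098285 × 160.12 × 0.068181 = 1.07299
Highest is cycle (1) at 1.2085 (>1, arbitrage).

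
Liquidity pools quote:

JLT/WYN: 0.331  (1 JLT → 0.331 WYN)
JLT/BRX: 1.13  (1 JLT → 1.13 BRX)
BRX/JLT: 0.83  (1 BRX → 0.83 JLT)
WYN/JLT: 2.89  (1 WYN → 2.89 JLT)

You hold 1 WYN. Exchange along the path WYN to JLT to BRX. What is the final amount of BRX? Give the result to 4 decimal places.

3.2657

1 WYN × 2.89 = 2.89 JLT
2.89 JLT × 1.13 = 3.2657 BRX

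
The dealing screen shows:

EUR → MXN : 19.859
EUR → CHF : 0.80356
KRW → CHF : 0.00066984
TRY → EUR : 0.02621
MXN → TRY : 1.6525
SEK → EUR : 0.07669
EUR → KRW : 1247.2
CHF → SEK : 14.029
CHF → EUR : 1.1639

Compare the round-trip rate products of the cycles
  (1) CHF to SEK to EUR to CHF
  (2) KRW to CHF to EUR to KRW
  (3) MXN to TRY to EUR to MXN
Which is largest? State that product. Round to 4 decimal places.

(1) 14.029 × 0.07669 × 0.80356 = 0.86454
(2) 0.00066984 × 1.1639 × 1247.2 = 0.97235
(3) 1.6525 × 0.02621 × 19.859 = 0.86013
Highest is cycle (2) at 0.9724 (≤1, no arbitrage).

0.9724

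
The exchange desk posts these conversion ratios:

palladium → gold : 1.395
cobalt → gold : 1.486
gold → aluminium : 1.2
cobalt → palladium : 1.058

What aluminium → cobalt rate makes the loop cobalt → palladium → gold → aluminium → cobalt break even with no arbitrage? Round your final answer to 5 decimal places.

Known legs of the cycle: 1.058 × 1.395 × 1.2 = 1.771092
For no arbitrage the full-cycle product must be 1, so the missing rate is 1 / 1.771092 ≈ 0.5646234.

0.56462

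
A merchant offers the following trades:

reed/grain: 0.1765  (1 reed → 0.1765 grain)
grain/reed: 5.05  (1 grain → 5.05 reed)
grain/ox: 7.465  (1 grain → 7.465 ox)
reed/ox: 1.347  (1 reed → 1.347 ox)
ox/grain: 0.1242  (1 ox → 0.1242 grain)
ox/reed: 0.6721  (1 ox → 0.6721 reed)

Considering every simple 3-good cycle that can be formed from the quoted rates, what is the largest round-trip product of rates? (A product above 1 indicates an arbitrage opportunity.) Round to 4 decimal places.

reed→grain→ox→reed: 0.1765 × 7.465 × 0.6721 = 0.88554
reed→ox→grain→reed: 1.347 × 0.1242 × 5.05 = 0.84485
Maximum is reed→grain→ox→reed at 0.8855; no arbitrage — every cycle loses value.

0.8855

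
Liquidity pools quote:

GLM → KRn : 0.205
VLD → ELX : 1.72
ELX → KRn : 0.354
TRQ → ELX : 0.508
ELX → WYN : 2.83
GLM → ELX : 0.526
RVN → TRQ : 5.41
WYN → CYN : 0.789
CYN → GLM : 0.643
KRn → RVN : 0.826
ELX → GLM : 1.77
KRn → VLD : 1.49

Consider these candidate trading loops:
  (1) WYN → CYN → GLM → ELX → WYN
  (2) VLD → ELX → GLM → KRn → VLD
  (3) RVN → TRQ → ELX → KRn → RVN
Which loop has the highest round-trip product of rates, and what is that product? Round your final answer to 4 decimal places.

(1) 0.789 × 0.643 × 0.526 × 2.83 = 0.75520
(2) 1.72 × 1.77 × 0.205 × 1.49 = 0.92991
(3) 5.41 × 0.508 × 0.354 × 0.826 = 0.80361
Highest is cycle (2) at 0.9299 (≤1, no arbitrage).

0.9299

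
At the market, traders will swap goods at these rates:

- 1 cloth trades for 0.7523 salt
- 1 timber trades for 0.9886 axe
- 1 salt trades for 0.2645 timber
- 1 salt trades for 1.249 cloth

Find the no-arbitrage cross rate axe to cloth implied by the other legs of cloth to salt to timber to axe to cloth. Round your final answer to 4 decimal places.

Known legs of the cycle: 0.7523 × 0.2645 × 0.9886 = 0.19671493981
For no arbitrage the full-cycle product must be 1, so the missing rate is 1 / 0.19671493981 ≈ 5.083498.

5.0835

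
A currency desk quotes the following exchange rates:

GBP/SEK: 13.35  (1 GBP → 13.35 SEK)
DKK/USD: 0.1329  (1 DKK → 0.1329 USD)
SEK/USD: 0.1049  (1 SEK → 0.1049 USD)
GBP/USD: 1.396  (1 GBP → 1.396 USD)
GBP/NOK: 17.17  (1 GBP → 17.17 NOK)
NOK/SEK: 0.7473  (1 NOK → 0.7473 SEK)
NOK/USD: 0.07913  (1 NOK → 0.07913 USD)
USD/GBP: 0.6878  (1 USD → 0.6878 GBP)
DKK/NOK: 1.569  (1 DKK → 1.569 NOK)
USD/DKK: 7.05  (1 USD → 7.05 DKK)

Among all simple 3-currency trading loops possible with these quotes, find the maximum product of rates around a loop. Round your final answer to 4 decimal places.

0.9632

USD→GBP→SEK→USD: 0.6878 × 13.35 × 0.1049 = 0.96321
USD→GBP→NOK→USD: 0.6878 × 17.17 × 0.07913 = 0.93449
USD→DKK→NOK→USD: 7.05 × 1.569 × 0.07913 = 0.87529
Maximum is USD→GBP→SEK→USD at 0.9632; no arbitrage — every cycle loses value.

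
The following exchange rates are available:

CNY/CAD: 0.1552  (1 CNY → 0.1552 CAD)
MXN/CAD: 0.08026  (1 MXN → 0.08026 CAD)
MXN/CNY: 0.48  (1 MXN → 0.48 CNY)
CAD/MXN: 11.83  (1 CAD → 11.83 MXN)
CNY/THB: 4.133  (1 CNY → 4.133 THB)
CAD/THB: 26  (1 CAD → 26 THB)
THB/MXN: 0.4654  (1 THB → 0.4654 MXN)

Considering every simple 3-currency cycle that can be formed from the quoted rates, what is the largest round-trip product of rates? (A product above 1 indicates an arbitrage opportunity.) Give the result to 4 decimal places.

THB→MXN→CAD→THB: 0.4654 × 0.08026 × 26 = 0.97118
THB→MXN→CNY→THB: 0.4654 × 0.48 × 4.133 = 0.92328
MXN→CNY→CAD→MXN: 0.48 × 0.1552 × 11.83 = 0.88129
Maximum is THB→MXN→CAD→THB at 0.9712; no arbitrage — every cycle loses value.

0.9712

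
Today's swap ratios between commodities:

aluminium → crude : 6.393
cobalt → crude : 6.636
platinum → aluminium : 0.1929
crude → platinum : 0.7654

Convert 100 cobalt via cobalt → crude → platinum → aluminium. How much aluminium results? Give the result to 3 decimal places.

100 cobalt × 6.636 = 663.6 crude
663.6 crude × 0.7654 = 507.91944 platinum
507.91944 platinum × 0.1929 = 97.977659976 aluminium

97.978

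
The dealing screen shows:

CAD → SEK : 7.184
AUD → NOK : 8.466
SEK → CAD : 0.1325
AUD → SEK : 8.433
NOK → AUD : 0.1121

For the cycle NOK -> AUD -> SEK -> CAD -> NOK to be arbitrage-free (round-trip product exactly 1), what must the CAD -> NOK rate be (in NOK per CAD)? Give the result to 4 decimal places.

Known legs of the cycle: 0.1121 × 8.433 × 0.1325 = 0.12525745725
For no arbitrage the full-cycle product must be 1, so the missing rate is 1 / 0.12525745725 ≈ 7.983557.

7.9836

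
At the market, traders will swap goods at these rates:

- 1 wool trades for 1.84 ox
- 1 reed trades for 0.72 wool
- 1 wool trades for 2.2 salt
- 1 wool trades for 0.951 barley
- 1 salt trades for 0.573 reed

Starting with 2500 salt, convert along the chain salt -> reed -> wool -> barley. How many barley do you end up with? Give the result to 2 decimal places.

2500 salt × 0.573 = 1432.5 reed
1432.5 reed × 0.72 = 1031.4 wool
1031.4 wool × 0.951 = 980.8614 barley

980.86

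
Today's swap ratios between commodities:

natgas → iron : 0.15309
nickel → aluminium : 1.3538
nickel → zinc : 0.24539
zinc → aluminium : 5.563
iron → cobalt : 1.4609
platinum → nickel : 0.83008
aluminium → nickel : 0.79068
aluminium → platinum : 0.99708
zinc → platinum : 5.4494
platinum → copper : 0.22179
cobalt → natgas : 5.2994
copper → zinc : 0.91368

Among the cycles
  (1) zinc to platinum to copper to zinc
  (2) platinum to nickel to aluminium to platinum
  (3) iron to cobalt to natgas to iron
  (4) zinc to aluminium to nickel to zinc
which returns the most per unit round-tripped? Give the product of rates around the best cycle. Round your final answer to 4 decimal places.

1.1852

(1) 5.4494 × 0.22179 × 0.91368 = 1.10429
(2) 0.83008 × 1.3538 × 0.99708 = 1.12048
(3) 1.4609 × 5.2994 × 0.15309 = 1.18521
(4) 5.563 × 0.79068 × 0.24539 = 1.07936
Highest is cycle (3) at 1.1852 (>1, arbitrage).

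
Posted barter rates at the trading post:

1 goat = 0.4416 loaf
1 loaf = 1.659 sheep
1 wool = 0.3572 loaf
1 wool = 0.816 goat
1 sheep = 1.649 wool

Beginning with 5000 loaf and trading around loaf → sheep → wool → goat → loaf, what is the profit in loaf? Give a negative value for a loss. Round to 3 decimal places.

-71.029

5000 loaf × 1.659 = 8295 sheep
8295 sheep × 1.649 = 13678.455 wool
13678.455 wool × 0.816 = 11161.61928 goat
11161.61928 goat × 0.4416 = 4928.971074048 loaf
Net change: 4928.971074048 − 5000 = -71.028925952 loaf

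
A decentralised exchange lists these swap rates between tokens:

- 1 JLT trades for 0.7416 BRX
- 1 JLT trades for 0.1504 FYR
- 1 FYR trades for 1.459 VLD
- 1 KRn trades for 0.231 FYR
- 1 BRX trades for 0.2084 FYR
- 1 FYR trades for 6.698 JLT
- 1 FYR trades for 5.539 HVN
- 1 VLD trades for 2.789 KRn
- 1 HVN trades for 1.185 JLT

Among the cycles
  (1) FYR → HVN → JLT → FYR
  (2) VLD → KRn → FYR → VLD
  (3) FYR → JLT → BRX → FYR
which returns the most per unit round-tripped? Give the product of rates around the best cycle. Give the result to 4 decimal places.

(1) 5.539 × 1.185 × 0.1504 = 0.98718
(2) 2.789 × 0.231 × 1.459 = 0.93997
(3) 6.698 × 0.7416 × 0.2084 = 1.03517
Highest is cycle (3) at 1.0352 (>1, arbitrage).

1.0352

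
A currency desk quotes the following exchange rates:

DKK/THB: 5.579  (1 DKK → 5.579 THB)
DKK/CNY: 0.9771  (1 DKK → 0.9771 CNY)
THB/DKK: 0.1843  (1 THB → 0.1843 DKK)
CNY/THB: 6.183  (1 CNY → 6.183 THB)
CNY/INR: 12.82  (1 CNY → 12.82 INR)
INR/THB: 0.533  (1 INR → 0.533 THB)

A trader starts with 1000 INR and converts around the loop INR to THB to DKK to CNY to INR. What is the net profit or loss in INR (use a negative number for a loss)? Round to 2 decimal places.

1000 INR × 0.533 = 533 THB
533 THB × 0.1843 = 98.2319 DKK
98.2319 DKK × 0.9771 = 95.98238949 CNY
95.98238949 CNY × 12.82 = 1230.4942332618 INR
Net change: 1230.4942332618 − 1000 = 230.4942332618 INR

230.49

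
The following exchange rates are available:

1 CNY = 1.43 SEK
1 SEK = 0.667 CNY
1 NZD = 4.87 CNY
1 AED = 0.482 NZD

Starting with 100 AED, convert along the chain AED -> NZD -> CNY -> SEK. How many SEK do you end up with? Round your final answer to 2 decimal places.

335.67

100 AED × 0.482 = 48.2 NZD
48.2 NZD × 4.87 = 234.734 CNY
234.734 CNY × 1.43 = 335.66962 SEK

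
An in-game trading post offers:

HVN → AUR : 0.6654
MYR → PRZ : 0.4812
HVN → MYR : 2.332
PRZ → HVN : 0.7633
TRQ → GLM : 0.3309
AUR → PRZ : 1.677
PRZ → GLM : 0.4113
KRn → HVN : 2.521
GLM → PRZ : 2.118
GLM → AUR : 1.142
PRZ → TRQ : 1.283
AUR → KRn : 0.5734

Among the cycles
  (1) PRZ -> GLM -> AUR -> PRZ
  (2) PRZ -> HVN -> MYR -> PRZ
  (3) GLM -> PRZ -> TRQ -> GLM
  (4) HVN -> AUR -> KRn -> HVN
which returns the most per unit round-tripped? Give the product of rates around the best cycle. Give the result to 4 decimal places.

(1) 0.4113 × 1.142 × 1.677 = 0.78769
(2) 0.7633 × 2.332 × 0.4812 = 0.85654
(3) 2.118 × 1.283 × 0.3309 = 0.89919
(4) 0.6654 × 0.5734 × 2.521 = 0.96186
Highest is cycle (4) at 0.9619 (≤1, no arbitrage).

0.9619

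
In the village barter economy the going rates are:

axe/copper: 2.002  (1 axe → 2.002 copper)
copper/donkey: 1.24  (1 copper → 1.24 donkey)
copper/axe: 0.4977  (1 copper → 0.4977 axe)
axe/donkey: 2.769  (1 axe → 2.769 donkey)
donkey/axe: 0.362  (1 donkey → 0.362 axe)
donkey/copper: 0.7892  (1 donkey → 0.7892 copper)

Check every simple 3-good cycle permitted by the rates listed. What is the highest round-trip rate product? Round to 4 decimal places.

1.0876

donkey→copper→axe→donkey: 0.7892 × 0.4977 × 2.769 = 1.08762
donkey→axe→copper→donkey: 0.362 × 2.002 × 1.24 = 0.89866
Maximum is donkey→copper→axe→donkey at 1.0876; arbitrage exists.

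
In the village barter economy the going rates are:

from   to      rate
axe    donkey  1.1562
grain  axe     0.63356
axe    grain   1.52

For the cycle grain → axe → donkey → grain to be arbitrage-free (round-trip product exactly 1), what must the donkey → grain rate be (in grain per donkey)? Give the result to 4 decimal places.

1.3651

Known legs of the cycle: 0.63356 × 1.1562 = 0.732522072
For no arbitrage the full-cycle product must be 1, so the missing rate is 1 / 0.732522072 ≈ 1.365147.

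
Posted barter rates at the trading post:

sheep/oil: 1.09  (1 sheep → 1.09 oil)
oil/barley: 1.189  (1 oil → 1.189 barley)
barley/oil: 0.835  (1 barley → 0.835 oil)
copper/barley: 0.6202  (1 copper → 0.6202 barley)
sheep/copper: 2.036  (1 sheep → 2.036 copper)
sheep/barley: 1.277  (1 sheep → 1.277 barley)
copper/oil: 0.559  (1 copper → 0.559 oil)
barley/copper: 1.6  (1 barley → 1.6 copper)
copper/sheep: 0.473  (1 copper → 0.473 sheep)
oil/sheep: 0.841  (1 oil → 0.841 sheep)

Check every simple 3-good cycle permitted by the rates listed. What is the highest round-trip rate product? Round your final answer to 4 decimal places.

barley→copper→oil→barley: 1.6 × 0.559 × 1.189 = 1.06344
barley→copper→sheep→barley: 1.6 × 0.473 × 1.277 = 0.96643
oil→sheep→copper→oil: 0.841 × 2.036 × 0.559 = 0.95716
barley→oil→sheep→barley: 0.835 × 0.841 × 1.277 = 0.89675
Maximum is barley→copper→oil→barley at 1.0634; arbitrage exists.

1.0634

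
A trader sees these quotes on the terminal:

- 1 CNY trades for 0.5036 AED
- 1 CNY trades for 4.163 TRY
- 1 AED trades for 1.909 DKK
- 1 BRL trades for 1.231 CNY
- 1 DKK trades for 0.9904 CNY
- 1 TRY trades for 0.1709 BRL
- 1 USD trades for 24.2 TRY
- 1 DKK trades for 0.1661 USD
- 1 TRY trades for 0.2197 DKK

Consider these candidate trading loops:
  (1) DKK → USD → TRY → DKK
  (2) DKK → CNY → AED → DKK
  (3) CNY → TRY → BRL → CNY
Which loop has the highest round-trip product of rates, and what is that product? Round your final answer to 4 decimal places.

(1) 0.1661 × 24.2 × 0.2197 = 0.88311
(2) 0.9904 × 0.5036 × 1.909 = 0.95214
(3) 4.163 × 0.1709 × 1.231 = 0.87580
Highest is cycle (2) at 0.9521 (≤1, no arbitrage).

0.9521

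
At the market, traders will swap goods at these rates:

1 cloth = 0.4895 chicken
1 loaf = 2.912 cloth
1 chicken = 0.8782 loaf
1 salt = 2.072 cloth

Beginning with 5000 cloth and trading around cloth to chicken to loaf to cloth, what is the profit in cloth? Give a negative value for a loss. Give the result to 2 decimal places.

1259.04

5000 cloth × 0.4895 = 2447.5 chicken
2447.5 chicken × 0.8782 = 2149.3945 loaf
2149.3945 loaf × 2.912 = 6259.036784 cloth
Net change: 6259.036784 − 5000 = 1259.036784 cloth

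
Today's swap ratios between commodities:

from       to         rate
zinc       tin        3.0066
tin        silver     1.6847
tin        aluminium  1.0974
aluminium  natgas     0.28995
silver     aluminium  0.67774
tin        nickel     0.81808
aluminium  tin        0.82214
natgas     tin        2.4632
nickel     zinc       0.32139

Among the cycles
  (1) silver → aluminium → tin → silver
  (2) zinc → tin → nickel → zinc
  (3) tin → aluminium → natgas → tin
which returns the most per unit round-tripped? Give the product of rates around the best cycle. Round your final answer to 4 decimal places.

(1) 0.67774 × 0.82214 × 1.6847 = 0.93871
(2) 3.0066 × 0.81808 × 0.32139 = 0.79050
(3) 1.0974 × 0.28995 × 2.4632 = 0.78377
Highest is cycle (1) at 0.9387 (≤1, no arbitrage).

0.9387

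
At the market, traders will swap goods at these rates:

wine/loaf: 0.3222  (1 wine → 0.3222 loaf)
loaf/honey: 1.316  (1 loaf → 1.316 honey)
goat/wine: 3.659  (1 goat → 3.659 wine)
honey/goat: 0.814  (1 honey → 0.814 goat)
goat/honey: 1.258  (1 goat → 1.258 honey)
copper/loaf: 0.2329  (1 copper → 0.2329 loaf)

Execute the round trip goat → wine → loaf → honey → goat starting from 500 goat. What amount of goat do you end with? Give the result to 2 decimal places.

500 goat × 3.659 = 1829.5 wine
1829.5 wine × 0.3222 = 589.4649 loaf
589.4649 loaf × 1.316 = 775.7358084 honey
775.7358084 honey × 0.814 = 631.4489480376 goat

631.45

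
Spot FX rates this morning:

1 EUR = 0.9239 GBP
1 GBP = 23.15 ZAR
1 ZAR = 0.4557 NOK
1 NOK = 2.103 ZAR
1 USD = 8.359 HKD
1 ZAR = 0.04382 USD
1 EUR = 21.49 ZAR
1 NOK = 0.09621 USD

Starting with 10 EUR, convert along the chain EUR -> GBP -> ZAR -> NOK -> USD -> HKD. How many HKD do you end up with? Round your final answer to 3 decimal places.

78.384

10 EUR × 0.9239 = 9.239 GBP
9.239 GBP × 23.15 = 213.88285 ZAR
213.88285 ZAR × 0.4557 = 97.466414745 NOK
97.466414745 NOK × 0.09621 = 9.37724376261645 USD
9.37724376261645 USD × 8.359 = 78.38438061171090555 HKD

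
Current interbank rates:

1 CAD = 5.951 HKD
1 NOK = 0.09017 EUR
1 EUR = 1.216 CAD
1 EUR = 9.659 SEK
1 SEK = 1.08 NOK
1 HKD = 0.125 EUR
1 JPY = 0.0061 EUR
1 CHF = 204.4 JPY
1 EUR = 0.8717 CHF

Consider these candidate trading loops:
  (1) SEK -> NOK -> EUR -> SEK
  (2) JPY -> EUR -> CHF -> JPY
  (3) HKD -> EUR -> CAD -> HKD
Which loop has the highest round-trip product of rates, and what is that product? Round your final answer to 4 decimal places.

(1) 1.08 × 0.09017 × 9.659 = 0.94063
(2) 0.0061 × 0.8717 × 204.4 = 1.08687
(3) 0.125 × 1.216 × 5.951 = 0.90455
Highest is cycle (2) at 1.0869 (>1, arbitrage).

1.0869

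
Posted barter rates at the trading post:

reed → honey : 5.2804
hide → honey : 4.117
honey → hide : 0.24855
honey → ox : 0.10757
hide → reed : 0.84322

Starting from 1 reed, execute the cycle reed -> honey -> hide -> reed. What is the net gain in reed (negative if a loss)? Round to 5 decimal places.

1 reed × 5.2804 = 5.2804 honey
5.2804 honey × 0.24855 = 1.31244342 hide
1.31244342 hide × 0.84322 = 1.1066785406124 reed
Net change: 1.1066785406124 − 1 = 0.1066785406124 reed

0.10668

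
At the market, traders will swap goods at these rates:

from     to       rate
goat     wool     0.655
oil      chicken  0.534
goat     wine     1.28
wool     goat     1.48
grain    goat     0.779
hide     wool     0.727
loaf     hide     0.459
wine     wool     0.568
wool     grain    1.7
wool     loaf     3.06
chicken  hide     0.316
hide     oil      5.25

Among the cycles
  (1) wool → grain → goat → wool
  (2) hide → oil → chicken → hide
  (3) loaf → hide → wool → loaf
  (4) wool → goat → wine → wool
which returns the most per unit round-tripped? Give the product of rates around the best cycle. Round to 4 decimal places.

(1) 1.7 × 0.779 × 0.655 = 0.86742
(2) 5.25 × 0.534 × 0.316 = 0.88591
(3) 0.459 × 0.727 × 3.06 = 1.02110
(4) 1.48 × 1.28 × 0.568 = 1.07602
Highest is cycle (4) at 1.0760 (>1, arbitrage).

1.0760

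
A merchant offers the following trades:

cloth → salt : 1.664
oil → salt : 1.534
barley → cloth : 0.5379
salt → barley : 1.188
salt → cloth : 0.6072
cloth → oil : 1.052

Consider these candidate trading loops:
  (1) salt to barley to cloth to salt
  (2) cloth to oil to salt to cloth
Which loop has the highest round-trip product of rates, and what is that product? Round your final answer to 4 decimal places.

(1) 1.188 × 0.5379 × 1.664 = 1.06334
(2) 1.052 × 1.534 × 0.6072 = 0.97988
Highest is cycle (1) at 1.0633 (>1, arbitrage).

1.0633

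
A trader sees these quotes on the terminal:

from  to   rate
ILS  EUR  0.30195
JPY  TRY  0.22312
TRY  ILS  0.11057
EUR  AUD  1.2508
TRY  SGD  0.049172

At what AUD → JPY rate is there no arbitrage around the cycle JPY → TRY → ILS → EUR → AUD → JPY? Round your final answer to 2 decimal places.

Known legs of the cycle: 0.22312 × 0.11057 × 0.30195 × 1.2508 = 0.009317485323956304
For no arbitrage the full-cycle product must be 1, so the missing rate is 1 / 0.009317485323956304 ≈ 107.3251.

107.33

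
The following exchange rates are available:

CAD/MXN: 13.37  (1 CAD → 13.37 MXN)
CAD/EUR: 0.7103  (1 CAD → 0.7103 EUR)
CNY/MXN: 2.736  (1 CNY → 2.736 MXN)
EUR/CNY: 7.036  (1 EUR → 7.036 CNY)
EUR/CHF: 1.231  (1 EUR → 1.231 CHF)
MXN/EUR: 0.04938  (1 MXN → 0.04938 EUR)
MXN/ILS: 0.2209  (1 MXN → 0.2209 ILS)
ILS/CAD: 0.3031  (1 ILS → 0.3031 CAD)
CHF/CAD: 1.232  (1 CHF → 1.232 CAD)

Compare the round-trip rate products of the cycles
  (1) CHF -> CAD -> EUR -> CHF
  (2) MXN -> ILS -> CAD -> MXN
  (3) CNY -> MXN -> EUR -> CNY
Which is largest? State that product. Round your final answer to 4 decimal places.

(1) 1.232 × 0.7103 × 1.231 = 1.07724
(2) 0.2209 × 0.3031 × 13.37 = 0.89519
(3) 2.736 × 0.04938 × 7.036 = 0.95059
Highest is cycle (1) at 1.0772 (>1, arbitrage).

1.0772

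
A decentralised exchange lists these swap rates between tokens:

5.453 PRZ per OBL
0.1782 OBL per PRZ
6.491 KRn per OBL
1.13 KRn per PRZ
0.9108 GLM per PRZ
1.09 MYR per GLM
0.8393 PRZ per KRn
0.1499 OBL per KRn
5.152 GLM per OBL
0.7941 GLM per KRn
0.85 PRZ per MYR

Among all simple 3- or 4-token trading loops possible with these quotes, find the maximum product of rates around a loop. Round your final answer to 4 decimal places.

0.9708

OBL→KRn→PRZ→OBL: 6.491 × 0.8393 × 0.1782 = 0.97082
OBL→PRZ→KRn→OBL: 5.453 × 1.13 × 0.1499 = 0.92367
GLM→MYR→PRZ→OBL→GLM: 1.09 × 0.85 × 0.1782 × 5.152 = 0.85061
GLM→MYR→PRZ→GLM: 1.09 × 0.85 × 0.9108 = 0.84386
GLM→MYR→PRZ→KRn→GLM: 1.09 × 0.85 × 1.13 × 0.7941 = 0.83138
Maximum is OBL→KRn→PRZ→OBL at 0.9708; no arbitrage — every cycle loses value.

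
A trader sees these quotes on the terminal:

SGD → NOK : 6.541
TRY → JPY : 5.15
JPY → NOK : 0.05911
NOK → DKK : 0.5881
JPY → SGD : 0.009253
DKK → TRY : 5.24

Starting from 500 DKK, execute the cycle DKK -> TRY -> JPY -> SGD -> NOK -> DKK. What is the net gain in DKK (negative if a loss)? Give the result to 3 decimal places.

500 DKK × 5.24 = 2620 TRY
2620 TRY × 5.15 = 13493 JPY
13493 JPY × 0.009253 = 124.850729 SGD
124.850729 SGD × 6.541 = 816.648618389 NOK
816.648618389 NOK × 0.5881 = 480.2710524745709 DKK
Net change: 480.2710524745709 − 500 = -19.7289475254291 DKK

-19.729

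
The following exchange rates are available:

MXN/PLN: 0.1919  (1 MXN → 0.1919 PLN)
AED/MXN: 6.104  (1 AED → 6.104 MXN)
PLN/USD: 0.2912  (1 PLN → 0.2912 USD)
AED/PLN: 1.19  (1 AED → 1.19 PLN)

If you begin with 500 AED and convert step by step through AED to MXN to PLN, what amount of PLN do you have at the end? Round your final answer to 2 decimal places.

585.68

500 AED × 6.104 = 3052 MXN
3052 MXN × 0.1919 = 585.6788 PLN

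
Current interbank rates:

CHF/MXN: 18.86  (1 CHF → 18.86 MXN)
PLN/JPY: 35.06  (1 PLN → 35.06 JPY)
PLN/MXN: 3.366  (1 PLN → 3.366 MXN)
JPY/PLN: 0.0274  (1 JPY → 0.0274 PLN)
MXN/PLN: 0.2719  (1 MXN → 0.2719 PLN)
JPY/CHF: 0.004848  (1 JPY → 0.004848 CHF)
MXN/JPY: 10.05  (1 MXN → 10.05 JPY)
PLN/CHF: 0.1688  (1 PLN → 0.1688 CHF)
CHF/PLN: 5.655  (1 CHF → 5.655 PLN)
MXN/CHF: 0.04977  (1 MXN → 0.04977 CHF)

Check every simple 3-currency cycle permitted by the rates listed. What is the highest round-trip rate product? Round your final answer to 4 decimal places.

0.9612

PLN→JPY→CHF→PLN: 35.06 × 0.004848 × 5.655 = 0.96119
PLN→MXN→CHF→PLN: 3.366 × 0.04977 × 5.655 = 0.94736
PLN→MXN→JPY→PLN: 3.366 × 10.05 × 0.0274 = 0.92690
MXN→JPY→CHF→MXN: 10.05 × 0.004848 × 18.86 = 0.91890
PLN→CHF→MXN→PLN: 0.1688 × 18.86 × 0.2719 = 0.86561
Maximum is PLN→JPY→CHF→PLN at 0.9612; no arbitrage — every cycle loses value.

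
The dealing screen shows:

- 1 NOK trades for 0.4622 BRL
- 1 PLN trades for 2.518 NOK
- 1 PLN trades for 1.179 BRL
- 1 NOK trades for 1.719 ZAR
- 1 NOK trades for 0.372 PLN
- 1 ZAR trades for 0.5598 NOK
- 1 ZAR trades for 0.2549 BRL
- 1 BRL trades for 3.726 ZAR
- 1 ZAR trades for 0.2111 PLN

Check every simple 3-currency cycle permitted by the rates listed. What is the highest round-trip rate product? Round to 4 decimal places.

0.9641

BRL→ZAR→NOK→BRL: 3.726 × 0.5598 × 0.4622 = 0.96406
PLN→BRL→ZAR→PLN: 1.179 × 3.726 × 0.2111 = 0.92735
PLN→NOK→ZAR→PLN: 2.518 × 1.719 × 0.2111 = 0.91373
Maximum is BRL→ZAR→NOK→BRL at 0.9641; no arbitrage — every cycle loses value.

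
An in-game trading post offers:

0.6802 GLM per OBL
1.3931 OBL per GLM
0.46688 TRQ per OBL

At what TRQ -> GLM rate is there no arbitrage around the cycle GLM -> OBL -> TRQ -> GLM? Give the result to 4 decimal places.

1.5375

Known legs of the cycle: 1.3931 × 0.46688 = 0.650410528
For no arbitrage the full-cycle product must be 1, so the missing rate is 1 / 0.650410528 ≈ 1.537490.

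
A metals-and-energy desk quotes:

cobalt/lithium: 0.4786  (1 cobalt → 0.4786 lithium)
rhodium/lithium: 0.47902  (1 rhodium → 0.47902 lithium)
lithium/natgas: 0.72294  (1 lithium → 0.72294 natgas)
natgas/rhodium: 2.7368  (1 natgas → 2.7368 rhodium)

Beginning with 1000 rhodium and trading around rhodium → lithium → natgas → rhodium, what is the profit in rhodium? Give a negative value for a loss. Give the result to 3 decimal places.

-52.239

1000 rhodium × 0.47902 = 479.02 lithium
479.02 lithium × 0.72294 = 346.3027188 natgas
346.3027188 natgas × 2.7368 = 947.76128081184 rhodium
Net change: 947.76128081184 − 1000 = -52.23871918816 rhodium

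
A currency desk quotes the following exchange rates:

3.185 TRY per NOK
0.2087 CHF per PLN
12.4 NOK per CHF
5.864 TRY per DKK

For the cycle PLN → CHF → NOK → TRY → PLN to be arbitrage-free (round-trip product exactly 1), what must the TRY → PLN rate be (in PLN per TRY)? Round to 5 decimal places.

Known legs of the cycle: 0.2087 × 12.4 × 3.185 = 8.2423978
For no arbitrage the full-cycle product must be 1, so the missing rate is 1 / 8.2423978 ≈ 0.1213239.

0.12132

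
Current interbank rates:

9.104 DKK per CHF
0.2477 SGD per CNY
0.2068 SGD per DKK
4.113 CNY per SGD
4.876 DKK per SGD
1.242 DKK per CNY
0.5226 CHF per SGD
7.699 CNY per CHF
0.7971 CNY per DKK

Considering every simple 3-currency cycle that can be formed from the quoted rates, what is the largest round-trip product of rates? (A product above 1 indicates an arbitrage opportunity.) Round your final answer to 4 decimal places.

CNY→DKK→SGD→CNY: 1.242 × 0.2068 × 4.113 = 1.05641
CNY→SGD→CHF→CNY: 0.2477 × 0.5226 × 7.699 = 0.99662
CHF→DKK→SGD→CHF: 9.104 × 0.2068 × 0.5226 = 0.98390
CNY→SGD→DKK→CNY: 0.2477 × 4.876 × 0.7971 = 0.96273
Maximum is CNY→DKK→SGD→CNY at 1.0564; arbitrage exists.

1.0564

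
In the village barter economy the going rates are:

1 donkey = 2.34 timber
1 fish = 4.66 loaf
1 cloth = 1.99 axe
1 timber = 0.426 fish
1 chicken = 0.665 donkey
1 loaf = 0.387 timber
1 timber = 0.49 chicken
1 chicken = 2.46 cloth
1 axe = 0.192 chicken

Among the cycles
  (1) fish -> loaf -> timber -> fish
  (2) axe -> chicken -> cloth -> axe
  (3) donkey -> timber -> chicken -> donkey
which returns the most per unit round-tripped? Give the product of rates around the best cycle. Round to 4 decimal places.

0.9399

(1) 4.66 × 0.387 × 0.426 = 0.76826
(2) 0.192 × 2.46 × 1.99 = 0.93992
(3) 2.34 × 0.49 × 0.665 = 0.76249
Highest is cycle (2) at 0.9399 (≤1, no arbitrage).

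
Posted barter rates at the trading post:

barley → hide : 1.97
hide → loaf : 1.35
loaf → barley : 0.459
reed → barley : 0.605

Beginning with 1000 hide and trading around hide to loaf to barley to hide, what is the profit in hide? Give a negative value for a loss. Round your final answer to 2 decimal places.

220.71

1000 hide × 1.35 = 1350 loaf
1350 loaf × 0.459 = 619.65 barley
619.65 barley × 1.97 = 1220.7105 hide
Net change: 1220.7105 − 1000 = 220.7105 hide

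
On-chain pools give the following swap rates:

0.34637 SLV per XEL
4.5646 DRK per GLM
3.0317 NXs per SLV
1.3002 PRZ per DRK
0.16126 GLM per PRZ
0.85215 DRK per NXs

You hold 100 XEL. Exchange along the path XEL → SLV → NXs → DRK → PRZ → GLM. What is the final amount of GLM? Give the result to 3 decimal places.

18.762

100 XEL × 0.34637 = 34.637 SLV
34.637 SLV × 3.0317 = 105.0089929 NXs
105.0089929 NXs × 0.85215 = 89.483413299735 DRK
89.483413299735 DRK × 1.3002 = 116.346333972315447 PRZ
116.346333972315447 PRZ × 0.16126 = 18.76200981637558898322 GLM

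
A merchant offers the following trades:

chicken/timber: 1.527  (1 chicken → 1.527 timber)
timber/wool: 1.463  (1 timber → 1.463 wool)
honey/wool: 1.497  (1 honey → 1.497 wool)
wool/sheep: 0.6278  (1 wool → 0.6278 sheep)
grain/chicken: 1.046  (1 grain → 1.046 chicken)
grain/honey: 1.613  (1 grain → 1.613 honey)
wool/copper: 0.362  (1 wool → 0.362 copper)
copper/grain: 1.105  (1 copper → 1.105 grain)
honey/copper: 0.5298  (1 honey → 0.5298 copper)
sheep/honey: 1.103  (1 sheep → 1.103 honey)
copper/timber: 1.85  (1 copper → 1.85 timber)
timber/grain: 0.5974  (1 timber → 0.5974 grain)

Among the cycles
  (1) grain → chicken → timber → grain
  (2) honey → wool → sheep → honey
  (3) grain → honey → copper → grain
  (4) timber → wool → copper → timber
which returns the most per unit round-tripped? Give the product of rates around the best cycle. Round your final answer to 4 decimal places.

(1) 1.046 × 1.527 × 0.5974 = 0.95419
(2) 1.497 × 0.6278 × 1.103 = 1.03662
(3) 1.613 × 0.5298 × 1.105 = 0.94430
(4) 1.463 × 0.362 × 1.85 = 0.97977
Highest is cycle (2) at 1.0366 (>1, arbitrage).

1.0366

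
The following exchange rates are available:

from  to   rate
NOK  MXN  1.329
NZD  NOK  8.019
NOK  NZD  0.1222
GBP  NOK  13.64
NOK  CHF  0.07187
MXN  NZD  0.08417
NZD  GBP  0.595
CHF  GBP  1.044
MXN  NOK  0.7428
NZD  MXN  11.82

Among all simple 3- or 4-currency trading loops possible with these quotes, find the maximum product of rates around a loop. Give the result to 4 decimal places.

MXN→NOK→NZD→MXN: 0.7428 × 0.1222 × 11.82 = 1.07290
CHF→GBP→NOK→CHF: 1.044 × 13.64 × 0.07187 = 1.02344
NZD→GBP→NOK→NZD: 0.595 × 13.64 × 0.1222 = 0.99175
MXN→NZD→GBP→NOK→MXN: 0.08417 × 0.595 × 13.64 × 1.329 = 0.90785
MXN→NZD→NOK→MXN: 0.08417 × 8.019 × 1.329 = 0.89702
Maximum is MXN→NOK→NZD→MXN at 1.0729; arbitrage exists.

1.0729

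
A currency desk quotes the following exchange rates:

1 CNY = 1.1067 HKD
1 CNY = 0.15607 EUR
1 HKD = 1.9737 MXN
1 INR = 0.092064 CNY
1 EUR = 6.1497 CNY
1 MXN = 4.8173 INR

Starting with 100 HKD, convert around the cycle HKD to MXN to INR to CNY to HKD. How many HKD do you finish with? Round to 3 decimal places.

96.873

100 HKD × 1.9737 = 197.37 MXN
197.37 MXN × 4.8173 = 950.790501 INR
950.790501 INR × 0.092064 = 87.533576684064 CNY
87.533576684064 CNY × 1.1067 = 96.8734093162536288 HKD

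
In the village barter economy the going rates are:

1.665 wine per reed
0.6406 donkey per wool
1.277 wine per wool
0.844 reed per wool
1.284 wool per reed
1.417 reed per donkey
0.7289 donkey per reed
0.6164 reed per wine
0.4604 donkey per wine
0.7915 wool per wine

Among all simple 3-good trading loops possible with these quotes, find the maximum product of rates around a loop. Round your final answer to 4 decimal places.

1.1655

wool→donkey→reed→wool: 0.6406 × 1.417 × 1.284 = 1.16553
wine→wool→reed→wine: 0.7915 × 0.844 × 1.665 = 1.11226
wine→donkey→reed→wine: 0.4604 × 1.417 × 1.665 = 1.08622
wine→reed→wool→wine: 0.6164 × 1.284 × 1.277 = 1.01069
Maximum is wool→donkey→reed→wool at 1.1655; arbitrage exists.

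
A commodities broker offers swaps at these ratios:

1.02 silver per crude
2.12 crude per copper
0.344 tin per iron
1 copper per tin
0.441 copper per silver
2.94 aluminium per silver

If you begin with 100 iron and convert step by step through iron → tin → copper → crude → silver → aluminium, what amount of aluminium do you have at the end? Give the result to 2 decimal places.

100 iron × 0.344 = 34.4 tin
34.4 tin × 1 = 34.4 copper
34.4 copper × 2.12 = 72.928 crude
72.928 crude × 1.02 = 74.38656 silver
74.38656 silver × 2.94 = 218.6964864 aluminium

218.70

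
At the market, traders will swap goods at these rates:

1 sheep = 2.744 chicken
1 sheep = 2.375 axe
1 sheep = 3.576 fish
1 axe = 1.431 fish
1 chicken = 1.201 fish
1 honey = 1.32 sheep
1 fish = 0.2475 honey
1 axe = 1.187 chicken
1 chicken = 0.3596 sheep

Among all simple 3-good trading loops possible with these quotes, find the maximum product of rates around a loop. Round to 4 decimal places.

1.1683

honey→sheep→fish→honey: 1.32 × 3.576 × 0.2475 = 1.16828
sheep→axe→chicken→sheep: 2.375 × 1.187 × 0.3596 = 1.01376
Maximum is honey→sheep→fish→honey at 1.1683; arbitrage exists.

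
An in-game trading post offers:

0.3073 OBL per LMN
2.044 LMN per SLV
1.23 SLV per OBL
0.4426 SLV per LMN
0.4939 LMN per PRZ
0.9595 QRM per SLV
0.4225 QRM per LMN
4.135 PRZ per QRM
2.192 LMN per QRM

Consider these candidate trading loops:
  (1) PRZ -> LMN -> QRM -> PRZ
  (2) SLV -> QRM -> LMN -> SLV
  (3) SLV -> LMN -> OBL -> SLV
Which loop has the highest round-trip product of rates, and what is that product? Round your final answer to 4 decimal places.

0.9309

(1) 0.4939 × 0.4225 × 4.135 = 0.86286
(2) 0.9595 × 2.192 × 0.4426 = 0.93089
(3) 2.044 × 0.3073 × 1.23 = 0.77259
Highest is cycle (2) at 0.9309 (≤1, no arbitrage).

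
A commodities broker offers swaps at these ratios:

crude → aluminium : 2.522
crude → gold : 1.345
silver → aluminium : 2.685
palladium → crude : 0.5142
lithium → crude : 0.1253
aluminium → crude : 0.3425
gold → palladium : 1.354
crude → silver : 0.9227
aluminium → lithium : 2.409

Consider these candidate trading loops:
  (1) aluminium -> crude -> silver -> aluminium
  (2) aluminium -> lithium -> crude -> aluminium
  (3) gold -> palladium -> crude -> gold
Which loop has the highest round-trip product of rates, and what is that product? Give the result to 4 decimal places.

0.9364

(1) 0.3425 × 0.9227 × 2.685 = 0.84853
(2) 2.409 × 0.1253 × 2.522 = 0.76126
(3) 1.354 × 0.5142 × 1.345 = 0.93643
Highest is cycle (3) at 0.9364 (≤1, no arbitrage).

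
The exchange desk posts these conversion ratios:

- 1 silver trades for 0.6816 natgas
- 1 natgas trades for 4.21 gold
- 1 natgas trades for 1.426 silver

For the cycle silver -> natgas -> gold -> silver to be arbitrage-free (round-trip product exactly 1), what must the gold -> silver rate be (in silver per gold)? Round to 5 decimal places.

Known legs of the cycle: 0.6816 × 4.21 = 2.869536
For no arbitrage the full-cycle product must be 1, so the missing rate is 1 / 2.869536 ≈ 0.3484884.

0.34849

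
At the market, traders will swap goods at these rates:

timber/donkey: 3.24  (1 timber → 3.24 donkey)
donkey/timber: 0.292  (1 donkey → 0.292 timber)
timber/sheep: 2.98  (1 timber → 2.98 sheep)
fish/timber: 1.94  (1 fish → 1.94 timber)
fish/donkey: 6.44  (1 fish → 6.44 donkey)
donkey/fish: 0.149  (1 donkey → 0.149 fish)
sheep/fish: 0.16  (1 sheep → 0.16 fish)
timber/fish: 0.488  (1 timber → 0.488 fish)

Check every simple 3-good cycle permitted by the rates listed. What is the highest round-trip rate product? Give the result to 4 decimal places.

0.9366

timber→donkey→fish→timber: 3.24 × 0.149 × 1.94 = 0.93655
sheep→fish→timber→sheep: 0.16 × 1.94 × 2.98 = 0.92499
timber→fish→donkey→timber: 0.488 × 6.44 × 0.292 = 0.91767
Maximum is timber→donkey→fish→timber at 0.9366; no arbitrage — every cycle loses value.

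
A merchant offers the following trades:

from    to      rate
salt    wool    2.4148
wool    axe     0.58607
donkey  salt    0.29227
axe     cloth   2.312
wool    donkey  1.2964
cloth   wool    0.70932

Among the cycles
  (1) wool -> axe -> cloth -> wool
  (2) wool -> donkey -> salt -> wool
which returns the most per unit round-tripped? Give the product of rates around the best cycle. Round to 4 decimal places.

0.9611

(1) 0.58607 × 2.312 × 0.70932 = 0.96112
(2) 1.2964 × 0.29227 × 2.4148 = 0.91496
Highest is cycle (1) at 0.9611 (≤1, no arbitrage).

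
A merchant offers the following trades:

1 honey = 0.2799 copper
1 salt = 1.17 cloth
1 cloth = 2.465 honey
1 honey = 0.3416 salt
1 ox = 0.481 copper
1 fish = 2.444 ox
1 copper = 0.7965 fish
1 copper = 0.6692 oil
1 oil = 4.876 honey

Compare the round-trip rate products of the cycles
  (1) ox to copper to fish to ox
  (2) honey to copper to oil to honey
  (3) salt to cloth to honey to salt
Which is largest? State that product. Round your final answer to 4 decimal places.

0.9852

(1) 0.481 × 0.7965 × 2.444 = 0.93634
(2) 0.2799 × 0.6692 × 4.876 = 0.91332
(3) 1.17 × 2.465 × 0.3416 = 0.98519
Highest is cycle (3) at 0.9852 (≤1, no arbitrage).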